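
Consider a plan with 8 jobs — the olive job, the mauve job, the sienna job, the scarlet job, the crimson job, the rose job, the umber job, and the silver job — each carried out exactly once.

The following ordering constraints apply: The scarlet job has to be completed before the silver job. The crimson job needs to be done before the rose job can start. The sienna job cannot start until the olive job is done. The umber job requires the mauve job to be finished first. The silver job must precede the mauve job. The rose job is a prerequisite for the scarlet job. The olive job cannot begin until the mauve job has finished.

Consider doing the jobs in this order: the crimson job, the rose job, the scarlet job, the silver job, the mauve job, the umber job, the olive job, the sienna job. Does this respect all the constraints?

Yes

Going through the constraints one by one, each required predecessor appears earlier in the sequence than its dependent — e.g. the mauve job (position 5) is before the olive job (position 7), as required.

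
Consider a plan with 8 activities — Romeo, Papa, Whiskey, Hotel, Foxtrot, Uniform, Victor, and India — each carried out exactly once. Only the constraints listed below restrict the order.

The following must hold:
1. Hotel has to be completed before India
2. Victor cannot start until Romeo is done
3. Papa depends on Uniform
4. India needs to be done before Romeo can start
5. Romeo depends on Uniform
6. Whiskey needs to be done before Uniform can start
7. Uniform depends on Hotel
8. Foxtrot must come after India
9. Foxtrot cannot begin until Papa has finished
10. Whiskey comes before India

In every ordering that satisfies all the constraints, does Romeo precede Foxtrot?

Nothing in the constraints links Romeo and Foxtrot; they are unordered relative to each other.
So Romeo can come before Foxtrot or after — it is not forced.

No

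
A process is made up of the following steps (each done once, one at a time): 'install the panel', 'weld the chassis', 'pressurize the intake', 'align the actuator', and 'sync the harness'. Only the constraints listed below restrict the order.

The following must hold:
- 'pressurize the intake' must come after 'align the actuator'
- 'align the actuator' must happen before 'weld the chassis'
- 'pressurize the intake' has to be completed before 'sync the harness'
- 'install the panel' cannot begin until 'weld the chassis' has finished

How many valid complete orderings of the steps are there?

'align the actuator' is the only step with nothing required before it, so every ordering starts there.
Counting all ways to extend the partial order to a total order gives 6.

6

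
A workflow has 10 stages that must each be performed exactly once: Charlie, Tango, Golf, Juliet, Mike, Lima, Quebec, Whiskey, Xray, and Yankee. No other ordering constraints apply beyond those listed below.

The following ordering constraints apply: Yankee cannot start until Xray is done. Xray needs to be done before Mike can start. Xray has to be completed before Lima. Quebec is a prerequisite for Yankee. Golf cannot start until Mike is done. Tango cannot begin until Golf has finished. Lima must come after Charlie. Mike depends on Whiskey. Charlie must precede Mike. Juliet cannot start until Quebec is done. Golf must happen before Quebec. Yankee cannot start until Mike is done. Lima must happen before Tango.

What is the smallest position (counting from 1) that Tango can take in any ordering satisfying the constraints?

Every stage that must precede Tango has to come before it. Tracing all chains that end at Tango, those stages are: Charlie, Golf, Mike, Lima, Whiskey, Xray — 6 in total.
So at minimum 6 stages come before Tango, putting Tango no earlier than position 7. That position is achievable by scheduling exactly those predecessors first.

7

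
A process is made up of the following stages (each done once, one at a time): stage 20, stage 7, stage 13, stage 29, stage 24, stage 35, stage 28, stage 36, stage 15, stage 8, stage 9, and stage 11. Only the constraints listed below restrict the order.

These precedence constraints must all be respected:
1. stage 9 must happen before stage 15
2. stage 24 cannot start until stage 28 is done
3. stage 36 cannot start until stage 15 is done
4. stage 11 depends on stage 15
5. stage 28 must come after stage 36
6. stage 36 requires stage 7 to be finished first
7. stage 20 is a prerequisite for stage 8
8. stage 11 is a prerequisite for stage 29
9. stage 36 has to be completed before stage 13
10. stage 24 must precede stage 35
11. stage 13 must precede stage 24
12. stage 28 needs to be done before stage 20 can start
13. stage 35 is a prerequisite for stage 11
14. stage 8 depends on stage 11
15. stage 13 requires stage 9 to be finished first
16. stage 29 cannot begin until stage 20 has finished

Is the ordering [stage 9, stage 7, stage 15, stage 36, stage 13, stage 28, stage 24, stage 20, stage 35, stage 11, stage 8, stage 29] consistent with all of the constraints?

Yes

Every stated constraint is respected: stage 15 sits at position 3, ahead of stage 11 at position 10, and each of the other listed pairs likewise has the predecessor earlier in the sequence.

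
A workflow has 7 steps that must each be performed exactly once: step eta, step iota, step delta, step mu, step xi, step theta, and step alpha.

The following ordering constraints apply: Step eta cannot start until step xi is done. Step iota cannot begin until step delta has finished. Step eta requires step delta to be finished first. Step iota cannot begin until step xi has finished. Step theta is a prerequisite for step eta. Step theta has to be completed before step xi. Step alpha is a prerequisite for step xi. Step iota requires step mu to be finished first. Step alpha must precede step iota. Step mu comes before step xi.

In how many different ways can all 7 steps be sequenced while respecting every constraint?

60

The steps with no prerequisites are step delta, step mu, step theta, step alpha; any of them can be placed first.
Systematically extending each partial ordering one step at a time and counting, there are 60 complete orderings.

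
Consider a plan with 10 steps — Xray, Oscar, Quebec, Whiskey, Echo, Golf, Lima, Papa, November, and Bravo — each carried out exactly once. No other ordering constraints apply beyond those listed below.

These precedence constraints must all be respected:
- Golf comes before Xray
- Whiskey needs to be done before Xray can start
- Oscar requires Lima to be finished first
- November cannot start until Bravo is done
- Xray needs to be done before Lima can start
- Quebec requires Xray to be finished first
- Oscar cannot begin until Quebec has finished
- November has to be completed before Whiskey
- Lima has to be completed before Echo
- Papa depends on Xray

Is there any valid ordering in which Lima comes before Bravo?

No

There is a dependency chain Bravo → November → Whiskey → Xray → Lima, so Lima always comes after Bravo.
Hence Lima can never be scheduled before Bravo.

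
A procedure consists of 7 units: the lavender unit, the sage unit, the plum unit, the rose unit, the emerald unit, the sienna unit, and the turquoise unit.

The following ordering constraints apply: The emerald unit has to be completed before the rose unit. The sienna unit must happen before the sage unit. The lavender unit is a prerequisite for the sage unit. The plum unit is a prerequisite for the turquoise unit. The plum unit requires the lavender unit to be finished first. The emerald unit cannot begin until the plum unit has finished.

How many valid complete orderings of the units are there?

The units with no prerequisites are the lavender unit, the sienna unit; any of them can be placed first.
Systematically extending each partial ordering one unit at a time and counting, there are 60 complete orderings.

60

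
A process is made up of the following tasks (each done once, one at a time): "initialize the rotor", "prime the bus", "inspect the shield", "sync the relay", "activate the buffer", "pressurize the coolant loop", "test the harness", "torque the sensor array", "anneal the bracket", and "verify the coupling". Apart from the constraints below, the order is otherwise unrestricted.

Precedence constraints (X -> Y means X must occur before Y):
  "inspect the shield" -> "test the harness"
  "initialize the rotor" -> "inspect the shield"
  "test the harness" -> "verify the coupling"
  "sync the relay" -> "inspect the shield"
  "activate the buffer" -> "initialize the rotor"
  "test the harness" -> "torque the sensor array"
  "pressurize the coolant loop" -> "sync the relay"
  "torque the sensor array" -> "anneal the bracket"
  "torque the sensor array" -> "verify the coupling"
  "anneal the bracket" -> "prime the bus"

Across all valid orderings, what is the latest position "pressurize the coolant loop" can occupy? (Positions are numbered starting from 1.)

Every task that must follow "pressurize the coolant loop" has to come after it. Tracing all chains starting from "pressurize the coolant loop", those tasks are: "prime the bus", "inspect the shield", "sync the relay", "test the harness", "torque the sensor array", "anneal the bracket", "verify the coupling" — 7 in total.
With 7 mandatory successors out of 10 tasks total, the latest slot for "pressurize the coolant loop" is 10−7 = 3, and it's reachable by doing all non-successors before "pressurize the coolant loop".

3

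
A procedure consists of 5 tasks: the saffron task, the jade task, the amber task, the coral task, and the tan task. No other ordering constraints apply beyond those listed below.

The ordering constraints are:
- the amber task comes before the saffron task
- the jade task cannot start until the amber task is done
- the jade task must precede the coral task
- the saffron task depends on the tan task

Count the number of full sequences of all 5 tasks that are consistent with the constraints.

9

The tasks with no prerequisites are the amber task, the tan task; any of them can be placed first.
Systematically extending each partial ordering one task at a time and counting, there are 9 complete orderings.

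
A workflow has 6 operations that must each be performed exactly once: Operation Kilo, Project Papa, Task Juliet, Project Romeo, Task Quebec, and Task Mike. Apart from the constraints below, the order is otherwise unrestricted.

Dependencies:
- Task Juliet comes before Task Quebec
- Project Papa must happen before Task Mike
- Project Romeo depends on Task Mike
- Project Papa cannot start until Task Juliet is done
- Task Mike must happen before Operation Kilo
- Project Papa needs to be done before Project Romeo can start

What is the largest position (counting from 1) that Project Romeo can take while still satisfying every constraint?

Project Romeo has no required successors, so nothing stops it from going last (position 6).

6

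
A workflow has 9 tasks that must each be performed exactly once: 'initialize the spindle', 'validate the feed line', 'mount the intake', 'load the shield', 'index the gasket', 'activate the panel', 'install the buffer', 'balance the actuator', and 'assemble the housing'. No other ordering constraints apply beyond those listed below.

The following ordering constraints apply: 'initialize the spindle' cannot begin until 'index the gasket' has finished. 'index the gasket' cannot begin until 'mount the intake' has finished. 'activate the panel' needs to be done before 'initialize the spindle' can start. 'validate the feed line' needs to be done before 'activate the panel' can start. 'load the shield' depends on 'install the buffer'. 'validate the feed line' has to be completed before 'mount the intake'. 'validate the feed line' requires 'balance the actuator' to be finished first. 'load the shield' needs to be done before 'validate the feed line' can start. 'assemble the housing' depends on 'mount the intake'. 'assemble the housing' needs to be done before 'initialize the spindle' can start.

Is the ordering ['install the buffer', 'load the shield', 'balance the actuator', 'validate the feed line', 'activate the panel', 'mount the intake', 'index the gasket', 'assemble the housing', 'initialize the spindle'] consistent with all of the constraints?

Going through the constraints one by one, each required predecessor appears earlier in the sequence than its dependent — e.g. 'activate the panel' (position 5) is before 'initialize the spindle' (position 9), as required.

Yes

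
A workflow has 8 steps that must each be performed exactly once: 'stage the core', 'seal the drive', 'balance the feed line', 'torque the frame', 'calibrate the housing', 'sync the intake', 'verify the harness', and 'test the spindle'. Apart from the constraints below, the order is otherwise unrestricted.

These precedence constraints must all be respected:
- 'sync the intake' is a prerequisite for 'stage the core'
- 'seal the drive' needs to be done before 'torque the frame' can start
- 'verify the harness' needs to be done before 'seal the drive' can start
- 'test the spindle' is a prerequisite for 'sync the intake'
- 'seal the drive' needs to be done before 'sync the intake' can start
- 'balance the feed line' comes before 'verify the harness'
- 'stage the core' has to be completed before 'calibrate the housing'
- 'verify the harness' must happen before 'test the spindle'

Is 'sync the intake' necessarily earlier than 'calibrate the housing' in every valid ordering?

Following the dependencies: 'sync the intake' → 'stage the core' → 'calibrate the housing'.
That forces 'sync the intake' before 'calibrate the housing' in every valid schedule.

Yes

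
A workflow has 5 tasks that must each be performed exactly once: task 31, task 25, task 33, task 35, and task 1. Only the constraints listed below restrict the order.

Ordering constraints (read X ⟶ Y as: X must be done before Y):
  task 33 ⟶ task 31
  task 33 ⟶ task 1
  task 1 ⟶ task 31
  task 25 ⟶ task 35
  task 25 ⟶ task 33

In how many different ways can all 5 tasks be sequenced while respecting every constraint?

Only task 25 has no prerequisites, so it must go first.
Systematically extending each partial ordering one task at a time and counting, there are 4 complete orderings.

4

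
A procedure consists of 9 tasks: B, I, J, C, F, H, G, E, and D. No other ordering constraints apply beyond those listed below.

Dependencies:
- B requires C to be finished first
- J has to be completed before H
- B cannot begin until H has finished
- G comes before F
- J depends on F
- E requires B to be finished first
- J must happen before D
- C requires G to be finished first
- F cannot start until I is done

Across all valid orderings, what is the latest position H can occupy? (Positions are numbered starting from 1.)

7

Every task that must follow H has to come after it. Tracing all chains starting from H, those tasks are: B, E — 2 in total.
With 2 mandatory successors out of 9 tasks total, the latest slot for H is 9−2 = 7, and it's reachable by doing all non-successors before H.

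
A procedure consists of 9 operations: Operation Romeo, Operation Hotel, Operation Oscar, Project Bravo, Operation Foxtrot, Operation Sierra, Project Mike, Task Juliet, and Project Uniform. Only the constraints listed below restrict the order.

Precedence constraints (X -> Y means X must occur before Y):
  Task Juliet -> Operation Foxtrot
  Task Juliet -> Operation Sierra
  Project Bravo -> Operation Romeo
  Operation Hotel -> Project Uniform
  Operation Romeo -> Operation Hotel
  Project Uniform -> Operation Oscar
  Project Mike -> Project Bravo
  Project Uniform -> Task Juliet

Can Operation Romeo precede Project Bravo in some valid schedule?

The constraints give a chain Project Bravo → Operation Romeo, which forces Project Bravo before Operation Romeo.
Hence Operation Romeo can never be scheduled before Project Bravo.

No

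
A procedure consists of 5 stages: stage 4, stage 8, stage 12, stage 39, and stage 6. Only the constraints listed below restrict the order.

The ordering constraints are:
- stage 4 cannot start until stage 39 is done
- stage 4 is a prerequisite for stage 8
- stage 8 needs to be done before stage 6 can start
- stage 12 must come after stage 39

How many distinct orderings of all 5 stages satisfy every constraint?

4

Stage 39 is the only stage with nothing required before it, so every ordering starts there.
Systematically extending each partial ordering one stage at a time and counting, there are 4 complete orderings.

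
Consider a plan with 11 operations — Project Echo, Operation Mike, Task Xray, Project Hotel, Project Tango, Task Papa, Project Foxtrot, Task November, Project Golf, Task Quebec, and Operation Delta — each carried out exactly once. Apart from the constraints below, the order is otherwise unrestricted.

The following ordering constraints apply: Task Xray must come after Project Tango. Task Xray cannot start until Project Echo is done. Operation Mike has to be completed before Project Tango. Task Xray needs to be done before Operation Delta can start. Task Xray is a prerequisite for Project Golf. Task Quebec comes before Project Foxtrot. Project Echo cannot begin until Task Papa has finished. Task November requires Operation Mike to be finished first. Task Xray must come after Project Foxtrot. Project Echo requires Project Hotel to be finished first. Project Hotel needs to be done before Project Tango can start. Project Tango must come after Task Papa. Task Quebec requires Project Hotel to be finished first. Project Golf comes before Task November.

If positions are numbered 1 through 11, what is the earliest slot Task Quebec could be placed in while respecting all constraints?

2

Working backwards through the constraints from Task Quebec, its only required predecessor is Project Hotel.
So at minimum 1 operation comes before Task Quebec, putting Task Quebec no earlier than position 2. That position is achievable by scheduling exactly that predecessor first.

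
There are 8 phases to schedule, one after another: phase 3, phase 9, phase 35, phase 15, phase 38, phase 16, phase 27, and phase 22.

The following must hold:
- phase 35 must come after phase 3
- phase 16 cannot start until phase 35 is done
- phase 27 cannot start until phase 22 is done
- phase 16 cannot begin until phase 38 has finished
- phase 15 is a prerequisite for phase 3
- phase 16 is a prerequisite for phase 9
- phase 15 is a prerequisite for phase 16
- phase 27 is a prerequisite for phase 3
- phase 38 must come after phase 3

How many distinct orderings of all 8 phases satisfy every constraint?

2 phases have no prerequisites (phase 15, phase 22), so any of them could come first.
Counting all ways to extend the partial order to a total order gives 6.

6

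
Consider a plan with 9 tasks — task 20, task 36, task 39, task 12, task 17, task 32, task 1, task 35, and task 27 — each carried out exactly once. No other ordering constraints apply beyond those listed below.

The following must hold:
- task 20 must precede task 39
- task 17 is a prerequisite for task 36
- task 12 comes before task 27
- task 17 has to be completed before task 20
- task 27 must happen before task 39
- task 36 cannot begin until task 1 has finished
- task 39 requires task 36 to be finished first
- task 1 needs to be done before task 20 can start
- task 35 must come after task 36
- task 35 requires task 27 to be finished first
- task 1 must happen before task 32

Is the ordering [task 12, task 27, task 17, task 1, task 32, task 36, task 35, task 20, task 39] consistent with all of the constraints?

Going through the constraints one by one, each required predecessor appears earlier in the sequence than its dependent — e.g. task 27 (position 2) is before task 39 (position 9), as required.

Yes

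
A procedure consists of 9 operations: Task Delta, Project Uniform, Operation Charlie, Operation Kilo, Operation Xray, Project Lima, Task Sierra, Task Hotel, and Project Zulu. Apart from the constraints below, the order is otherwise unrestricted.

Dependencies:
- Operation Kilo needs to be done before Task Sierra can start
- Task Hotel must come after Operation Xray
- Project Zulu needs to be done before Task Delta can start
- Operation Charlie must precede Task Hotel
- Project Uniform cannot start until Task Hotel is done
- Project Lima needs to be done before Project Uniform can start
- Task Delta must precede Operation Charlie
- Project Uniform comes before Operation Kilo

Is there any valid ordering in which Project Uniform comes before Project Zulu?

No

The constraints give a chain Project Zulu → Task Delta → Operation Charlie → Task Hotel → Project Uniform, which forces Project Zulu before Project Uniform.
So no valid ordering can have Project Uniform before Project Zulu.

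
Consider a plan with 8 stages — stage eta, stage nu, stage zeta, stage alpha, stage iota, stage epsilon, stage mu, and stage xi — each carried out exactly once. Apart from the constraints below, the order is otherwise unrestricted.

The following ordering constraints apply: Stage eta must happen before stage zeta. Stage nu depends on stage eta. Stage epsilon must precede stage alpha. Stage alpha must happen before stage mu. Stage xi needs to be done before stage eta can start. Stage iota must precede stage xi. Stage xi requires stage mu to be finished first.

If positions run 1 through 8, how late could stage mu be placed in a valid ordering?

The stages that are forced after stage mu, directly or by a chain of constraints, are stage eta, stage nu, stage zeta, stage xi. That's 4 stages.
So at least 4 stages follow stage mu, putting stage mu no later than position 4. That position is achievable by scheduling everything else first.

4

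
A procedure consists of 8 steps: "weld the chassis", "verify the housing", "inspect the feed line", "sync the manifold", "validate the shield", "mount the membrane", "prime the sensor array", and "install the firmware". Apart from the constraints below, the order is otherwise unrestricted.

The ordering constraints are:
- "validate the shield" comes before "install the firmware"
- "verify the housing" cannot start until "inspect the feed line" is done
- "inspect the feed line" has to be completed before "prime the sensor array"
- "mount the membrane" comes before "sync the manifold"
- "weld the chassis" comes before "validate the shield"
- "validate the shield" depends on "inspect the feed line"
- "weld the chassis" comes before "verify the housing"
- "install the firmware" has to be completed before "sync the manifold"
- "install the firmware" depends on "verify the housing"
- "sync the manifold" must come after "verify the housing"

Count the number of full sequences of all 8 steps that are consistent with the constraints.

150

The steps with no prerequisites are "weld the chassis", "inspect the feed line", "mount the membrane"; any of them can be placed first.
Enumerating by repeatedly choosing an available step (one whose prerequisites are all placed) gives 150 distinct complete orderings.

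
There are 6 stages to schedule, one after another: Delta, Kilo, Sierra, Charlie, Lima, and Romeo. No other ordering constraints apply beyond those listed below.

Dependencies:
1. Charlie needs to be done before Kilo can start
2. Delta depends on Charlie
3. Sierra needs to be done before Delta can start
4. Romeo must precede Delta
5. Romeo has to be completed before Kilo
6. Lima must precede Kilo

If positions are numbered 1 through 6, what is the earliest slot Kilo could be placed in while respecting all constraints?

Working backwards through the constraints from Kilo, its full set of required predecessors is Charlie, Lima, Romeo — 3 of them.
With 3 mandatory predecessors, the earliest Kilo can sit is position 3+1 = 4, and placing just those 3 first achieves it.

4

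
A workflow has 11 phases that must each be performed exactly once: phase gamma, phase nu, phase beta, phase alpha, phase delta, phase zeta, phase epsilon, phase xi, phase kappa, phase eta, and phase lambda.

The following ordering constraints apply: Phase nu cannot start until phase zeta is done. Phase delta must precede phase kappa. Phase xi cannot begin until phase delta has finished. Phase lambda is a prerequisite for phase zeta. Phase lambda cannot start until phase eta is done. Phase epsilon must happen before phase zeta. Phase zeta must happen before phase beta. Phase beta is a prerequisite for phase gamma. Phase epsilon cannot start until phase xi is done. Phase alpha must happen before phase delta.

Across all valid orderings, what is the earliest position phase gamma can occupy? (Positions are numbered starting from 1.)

Working backwards through the constraints from phase gamma, its full set of required predecessors is phase beta, phase alpha, phase delta, phase zeta, phase epsilon, phase xi, phase eta, phase lambda — 8 of them.
So at minimum 8 phases come before phase gamma, putting phase gamma no earlier than position 9. That position is achievable by scheduling exactly those predecessors first.

9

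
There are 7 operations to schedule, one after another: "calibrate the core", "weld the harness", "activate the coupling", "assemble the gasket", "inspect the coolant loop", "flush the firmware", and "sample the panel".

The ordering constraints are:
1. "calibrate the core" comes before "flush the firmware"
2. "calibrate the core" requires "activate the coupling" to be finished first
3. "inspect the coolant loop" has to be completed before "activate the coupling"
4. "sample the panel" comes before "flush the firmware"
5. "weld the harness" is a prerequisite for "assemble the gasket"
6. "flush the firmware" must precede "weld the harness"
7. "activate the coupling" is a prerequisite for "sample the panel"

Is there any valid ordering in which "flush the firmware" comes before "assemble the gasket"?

Yes

The constraints force "flush the firmware" before "assemble the gasket", so yes — every valid ordering has "flush the firmware" earlier.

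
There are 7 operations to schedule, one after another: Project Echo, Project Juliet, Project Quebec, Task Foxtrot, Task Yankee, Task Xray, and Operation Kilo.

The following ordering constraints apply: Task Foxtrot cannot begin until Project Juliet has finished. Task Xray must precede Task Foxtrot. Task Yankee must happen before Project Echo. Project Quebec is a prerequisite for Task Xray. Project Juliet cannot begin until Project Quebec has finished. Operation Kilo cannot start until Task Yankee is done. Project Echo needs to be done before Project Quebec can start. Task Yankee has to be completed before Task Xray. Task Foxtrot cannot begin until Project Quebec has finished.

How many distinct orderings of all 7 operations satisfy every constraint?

12

Task Yankee is the only operation with nothing required before it, so every ordering starts there.
Systematically extending each partial ordering one operation at a time and counting, there are 12 complete orderings.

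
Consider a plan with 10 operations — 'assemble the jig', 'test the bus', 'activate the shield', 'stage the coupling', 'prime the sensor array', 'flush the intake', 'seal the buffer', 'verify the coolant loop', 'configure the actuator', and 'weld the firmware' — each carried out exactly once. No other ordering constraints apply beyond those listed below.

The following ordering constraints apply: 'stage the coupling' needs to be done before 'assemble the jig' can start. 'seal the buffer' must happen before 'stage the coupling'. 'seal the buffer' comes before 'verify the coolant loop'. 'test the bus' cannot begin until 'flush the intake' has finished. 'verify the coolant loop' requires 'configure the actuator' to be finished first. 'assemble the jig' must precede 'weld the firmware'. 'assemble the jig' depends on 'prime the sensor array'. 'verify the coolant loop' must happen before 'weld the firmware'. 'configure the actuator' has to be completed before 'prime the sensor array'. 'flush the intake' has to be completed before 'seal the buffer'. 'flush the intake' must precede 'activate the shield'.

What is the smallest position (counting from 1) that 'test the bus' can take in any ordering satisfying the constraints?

The only operation forced before 'test the bus' (directly or transitively) is 'flush the intake'.
So at minimum 1 operation comes before 'test the bus', putting 'test the bus' no earlier than position 2. That position is achievable by scheduling exactly that predecessor first.

2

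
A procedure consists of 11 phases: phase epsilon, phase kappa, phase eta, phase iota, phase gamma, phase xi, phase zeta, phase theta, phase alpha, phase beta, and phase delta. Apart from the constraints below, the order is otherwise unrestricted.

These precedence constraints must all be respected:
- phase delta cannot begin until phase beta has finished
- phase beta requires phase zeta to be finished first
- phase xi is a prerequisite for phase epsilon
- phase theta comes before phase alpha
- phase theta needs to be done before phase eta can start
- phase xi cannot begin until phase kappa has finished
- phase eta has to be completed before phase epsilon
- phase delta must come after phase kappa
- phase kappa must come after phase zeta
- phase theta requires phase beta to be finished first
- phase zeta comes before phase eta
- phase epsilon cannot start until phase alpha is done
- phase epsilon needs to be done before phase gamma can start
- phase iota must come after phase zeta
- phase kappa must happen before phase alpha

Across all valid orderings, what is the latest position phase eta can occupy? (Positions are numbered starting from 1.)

9

Every phase that must follow phase eta has to come after it. Tracing all chains starting from phase eta, those phases are: phase epsilon, phase gamma — 2 in total.
With 2 mandatory successors out of 11 phases total, the latest slot for phase eta is 11−2 = 9, and it's reachable by doing all non-successors before phase eta.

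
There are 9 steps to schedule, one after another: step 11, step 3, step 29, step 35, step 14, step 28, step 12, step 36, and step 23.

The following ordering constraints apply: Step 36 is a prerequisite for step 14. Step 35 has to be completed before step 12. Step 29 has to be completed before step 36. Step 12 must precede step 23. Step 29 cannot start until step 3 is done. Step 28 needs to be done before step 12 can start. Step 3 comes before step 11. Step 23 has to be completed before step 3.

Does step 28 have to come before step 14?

Following the dependencies: step 28 → step 12 → step 23 → step 3 → step 29 → step 36 → step 14.
Hence step 28 necessarily comes before step 14.

Yes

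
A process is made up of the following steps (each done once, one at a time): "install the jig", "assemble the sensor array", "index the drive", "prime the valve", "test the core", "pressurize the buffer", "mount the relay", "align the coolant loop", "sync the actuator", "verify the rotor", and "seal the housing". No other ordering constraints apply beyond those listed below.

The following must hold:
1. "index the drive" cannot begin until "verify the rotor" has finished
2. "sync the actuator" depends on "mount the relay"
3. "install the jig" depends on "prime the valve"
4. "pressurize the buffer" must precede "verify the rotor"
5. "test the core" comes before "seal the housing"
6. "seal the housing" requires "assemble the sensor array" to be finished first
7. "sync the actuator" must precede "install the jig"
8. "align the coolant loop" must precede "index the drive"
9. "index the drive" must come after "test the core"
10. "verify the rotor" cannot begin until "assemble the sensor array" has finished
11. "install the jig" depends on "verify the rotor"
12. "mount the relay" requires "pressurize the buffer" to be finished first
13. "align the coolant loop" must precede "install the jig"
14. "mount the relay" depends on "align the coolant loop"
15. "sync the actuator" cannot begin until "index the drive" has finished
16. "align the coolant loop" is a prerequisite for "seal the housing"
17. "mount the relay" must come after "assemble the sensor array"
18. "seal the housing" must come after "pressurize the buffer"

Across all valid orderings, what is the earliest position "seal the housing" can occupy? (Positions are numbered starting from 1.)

5

The steps that are forced before "seal the housing", directly or transitively, are "assemble the sensor array", "test the core", "pressurize the buffer", "align the coolant loop". That's 4 steps.
So at minimum 4 steps come before "seal the housing", putting "seal the housing" no earlier than position 5. That position is achievable by scheduling exactly those predecessors first.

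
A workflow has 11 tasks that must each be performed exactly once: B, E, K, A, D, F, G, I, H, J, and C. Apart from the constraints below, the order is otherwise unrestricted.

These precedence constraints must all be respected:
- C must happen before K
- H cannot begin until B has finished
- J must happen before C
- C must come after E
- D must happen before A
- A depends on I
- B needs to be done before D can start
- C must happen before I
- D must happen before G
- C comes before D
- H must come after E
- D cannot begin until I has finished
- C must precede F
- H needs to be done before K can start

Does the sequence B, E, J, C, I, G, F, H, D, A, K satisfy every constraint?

No

Here D comes after G.
Since D is required before G, the ordering is invalid.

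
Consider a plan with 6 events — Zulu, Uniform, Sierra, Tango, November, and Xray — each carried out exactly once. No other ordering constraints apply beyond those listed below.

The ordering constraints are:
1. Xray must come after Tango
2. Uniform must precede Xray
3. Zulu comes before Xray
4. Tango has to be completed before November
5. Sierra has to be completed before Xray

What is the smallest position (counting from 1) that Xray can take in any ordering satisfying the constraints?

Working backwards through the constraints from Xray, its full set of required predecessors is Zulu, Uniform, Sierra, Tango — 4 of them.
So at minimum 4 events come before Xray, putting Xray no earlier than position 5. That position is achievable by scheduling exactly those predecessors first.

5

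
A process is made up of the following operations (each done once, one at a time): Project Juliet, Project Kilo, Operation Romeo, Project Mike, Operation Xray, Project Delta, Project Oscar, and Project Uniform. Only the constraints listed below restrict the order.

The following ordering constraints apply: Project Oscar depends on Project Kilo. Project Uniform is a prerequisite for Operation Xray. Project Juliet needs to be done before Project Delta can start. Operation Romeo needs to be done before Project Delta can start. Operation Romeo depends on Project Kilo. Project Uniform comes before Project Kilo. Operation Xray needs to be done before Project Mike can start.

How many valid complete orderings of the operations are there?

The operations with no prerequisites are Project Juliet, Project Uniform; any of them can be placed first.
Systematically extending each partial ordering one operation at a time and counting, there are 276 complete orderings.

276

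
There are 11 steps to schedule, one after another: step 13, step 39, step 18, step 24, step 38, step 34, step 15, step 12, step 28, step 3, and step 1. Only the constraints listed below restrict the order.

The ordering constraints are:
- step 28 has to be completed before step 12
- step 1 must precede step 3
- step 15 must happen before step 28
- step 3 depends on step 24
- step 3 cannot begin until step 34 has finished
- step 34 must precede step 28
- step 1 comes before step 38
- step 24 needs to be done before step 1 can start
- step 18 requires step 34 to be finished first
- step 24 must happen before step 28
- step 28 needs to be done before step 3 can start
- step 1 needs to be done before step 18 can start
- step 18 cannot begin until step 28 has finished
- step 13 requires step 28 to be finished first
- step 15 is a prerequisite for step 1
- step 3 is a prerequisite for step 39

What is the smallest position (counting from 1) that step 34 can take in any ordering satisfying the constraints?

1

Step 34 has no prerequisites at all, so it can go in position 1.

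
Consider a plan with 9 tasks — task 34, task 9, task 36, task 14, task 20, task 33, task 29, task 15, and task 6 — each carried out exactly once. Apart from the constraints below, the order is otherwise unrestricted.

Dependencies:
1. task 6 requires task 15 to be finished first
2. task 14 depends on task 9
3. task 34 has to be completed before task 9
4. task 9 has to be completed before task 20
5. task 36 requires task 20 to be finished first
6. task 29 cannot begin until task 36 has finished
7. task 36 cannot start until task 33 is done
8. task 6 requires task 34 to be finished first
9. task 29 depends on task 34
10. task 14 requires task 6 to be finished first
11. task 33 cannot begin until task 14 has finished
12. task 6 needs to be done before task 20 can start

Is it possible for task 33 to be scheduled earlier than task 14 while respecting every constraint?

No

Following task 14 → task 33, task 14 must precede task 33 in every valid ordering.
Hence task 33 can never be scheduled before task 14.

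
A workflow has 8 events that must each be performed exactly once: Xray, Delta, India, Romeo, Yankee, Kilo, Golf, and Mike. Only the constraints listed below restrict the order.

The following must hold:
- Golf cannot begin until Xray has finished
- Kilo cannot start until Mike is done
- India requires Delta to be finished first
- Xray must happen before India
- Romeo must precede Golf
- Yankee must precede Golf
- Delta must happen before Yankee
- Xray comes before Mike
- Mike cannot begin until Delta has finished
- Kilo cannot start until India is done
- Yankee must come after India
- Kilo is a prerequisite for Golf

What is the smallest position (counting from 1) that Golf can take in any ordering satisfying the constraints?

Working backwards through the constraints from Golf, its full set of required predecessors is Xray, Delta, India, Romeo, Yankee, Kilo, Mike — 7 of them.
With 7 mandatory predecessors, the earliest Golf can sit is position 7+1 = 8, and placing just those 7 first achieves it.

8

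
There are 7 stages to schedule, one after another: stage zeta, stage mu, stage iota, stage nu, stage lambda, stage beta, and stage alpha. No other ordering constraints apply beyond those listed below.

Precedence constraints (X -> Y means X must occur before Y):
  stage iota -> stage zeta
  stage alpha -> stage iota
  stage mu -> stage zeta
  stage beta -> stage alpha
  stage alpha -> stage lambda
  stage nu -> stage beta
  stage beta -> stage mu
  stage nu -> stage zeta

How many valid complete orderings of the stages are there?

11

Stage nu is the only stage with nothing required before it, so every ordering starts there.
Enumerating by repeatedly choosing an available stage (one whose prerequisites are all placed) gives 11 distinct complete orderings.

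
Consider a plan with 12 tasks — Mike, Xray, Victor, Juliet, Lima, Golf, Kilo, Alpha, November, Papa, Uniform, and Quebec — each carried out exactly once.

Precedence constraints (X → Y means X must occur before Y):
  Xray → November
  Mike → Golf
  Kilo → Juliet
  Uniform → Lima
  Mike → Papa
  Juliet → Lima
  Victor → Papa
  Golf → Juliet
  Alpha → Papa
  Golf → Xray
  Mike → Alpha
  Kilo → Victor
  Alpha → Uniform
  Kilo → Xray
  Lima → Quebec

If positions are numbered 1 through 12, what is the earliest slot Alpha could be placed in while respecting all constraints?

2

The only task forced before Alpha (directly or transitively) is Mike.
With 1 mandatory predecessor, the earliest Alpha can sit is position 1+1 = 2, and placing just that one first achieves it.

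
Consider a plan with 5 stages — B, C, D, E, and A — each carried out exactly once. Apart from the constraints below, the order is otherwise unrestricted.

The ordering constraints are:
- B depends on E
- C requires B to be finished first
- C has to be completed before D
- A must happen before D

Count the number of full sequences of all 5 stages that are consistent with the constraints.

4

2 stages have no prerequisites (E, A), so any of them could come first.
Systematically extending each partial ordering one stage at a time and counting, there are 4 complete orderings.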